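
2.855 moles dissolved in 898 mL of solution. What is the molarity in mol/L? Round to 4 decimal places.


Convert volume to liters: V_L = V_mL / 1000.
V_L = 898 / 1000 = 0.898 L
M = n / V_L = 2.855 / 0.898
M = 3.17928731 mol/L, rounded to 4 dp:

3.1793 mol/L


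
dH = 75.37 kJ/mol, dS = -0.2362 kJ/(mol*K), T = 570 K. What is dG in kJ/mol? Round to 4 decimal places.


Gibbs: dG = dH - T*dS (consistent units, dS already in kJ/(mol*K)).
T*dS = 570 * -0.2362 = -134.634
dG = 75.37 - (-134.634)
dG = 210.004 kJ/mol, rounded to 4 dp:

210.0040 kJ/mol


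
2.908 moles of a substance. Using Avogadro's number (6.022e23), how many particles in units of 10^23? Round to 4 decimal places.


N = n * NA, then divide by 1e23 for the requested units.
N / 1e23 = n * 6.022
N / 1e23 = 2.908 * 6.022
N / 1e23 = 17.511976, rounded to 4 dp:

17.5120


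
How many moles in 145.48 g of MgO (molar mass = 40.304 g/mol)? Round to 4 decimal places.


n = mass / M
n = 145.48 / 40.304
n = 3.60956729 mol, rounded to 4 dp:

3.6096 mol


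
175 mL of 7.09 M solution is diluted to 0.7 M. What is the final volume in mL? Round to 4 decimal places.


Dilution: M1*V1 = M2*V2, solve for V2.
V2 = M1*V1 / M2
V2 = 7.09 * 175 / 0.7
V2 = 1240.75 / 0.7
V2 = 1772.5 mL, rounded to 4 dp:

1772.5000 mL


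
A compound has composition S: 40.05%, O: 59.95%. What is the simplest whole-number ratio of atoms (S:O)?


Assume 100 g of compound, divide each mass% by atomic mass to get moles, then normalize by the smallest to get a raw atom ratio.
Moles per 100 g: S: 40.05/32.065 = 1.249, O: 59.95/15.999 = 3.7471
Raw ratio (divide by min = 1.249): S: 1.0, O: 3.0
Multiply by 1 to clear fractions: S: 1.0 ~= 1, O: 3.0 ~= 3
Reduce by GCD to get the simplest whole-number ratio:

1:3


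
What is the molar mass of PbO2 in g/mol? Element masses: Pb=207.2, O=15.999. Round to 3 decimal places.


M = sum(count * atomic_mass) over atoms.
M = 1*207.2 + 2*15.999
M = 207.2 + 31.998
M = 239.198 g/mol, rounded to 3 dp:

239.198 g/mol


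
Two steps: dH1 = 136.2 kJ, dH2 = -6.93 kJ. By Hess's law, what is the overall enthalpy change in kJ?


Hess's law: enthalpy is a state function, so add the step enthalpies.
dH_total = dH1 + dH2 = 136.2 + (-6.93)
dH_total = 129.27 kJ:

129.27 kJ


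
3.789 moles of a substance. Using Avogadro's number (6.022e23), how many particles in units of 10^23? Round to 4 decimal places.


N = n * NA, then divide by 1e23 for the requested units.
N / 1e23 = n * 6.022
N / 1e23 = 3.789 * 6.022
N / 1e23 = 22.817358, rounded to 4 dp:

22.8174


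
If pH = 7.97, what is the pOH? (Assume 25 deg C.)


At 25 deg C, pH + pOH = 14.
pOH = 14 - pH = 14 - 7.97
pOH = 6.03:

6.03


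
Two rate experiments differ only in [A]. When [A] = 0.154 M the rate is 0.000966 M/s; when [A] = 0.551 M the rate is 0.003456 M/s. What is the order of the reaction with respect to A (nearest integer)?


Rate is proportional to [A]^n, so rate2/rate1 = ([A]2/[A]1)^n. Take logs to solve for n.
rate2/rate1 = 0.003456 / 0.000966 = 3.5776
[A]2/[A]1 = 0.551 / 0.154 = 3.5779
n = ln(3.5776) / ln(3.5779) = 1.0
Nearest integer order:

1


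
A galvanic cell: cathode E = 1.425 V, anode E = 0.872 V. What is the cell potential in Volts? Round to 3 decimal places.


Standard cell potential: E_cell = E_cathode - E_anode.
E_cell = 1.425 - (0.872)
E_cell = 0.553 V, rounded to 3 dp:

0.553 V


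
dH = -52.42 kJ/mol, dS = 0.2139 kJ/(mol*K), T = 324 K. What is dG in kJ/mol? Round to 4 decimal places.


Gibbs: dG = dH - T*dS (consistent units, dS already in kJ/(mol*K)).
T*dS = 324 * 0.2139 = 69.3036
dG = -52.42 - (69.3036)
dG = -121.7236 kJ/mol, rounded to 4 dp:

-121.7236 kJ/mol


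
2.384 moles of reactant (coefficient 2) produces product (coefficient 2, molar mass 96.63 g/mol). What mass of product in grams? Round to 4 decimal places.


Use the coefficient ratio to convert reactant moles to product moles, then multiply by the product's molar mass.
moles_P = moles_R * (coeff_P / coeff_R) = 2.384 * (2/2) = 2.384
mass_P = moles_P * M_P = 2.384 * 96.63
mass_P = 230.36592 g, rounded to 4 dp:

230.3659 g


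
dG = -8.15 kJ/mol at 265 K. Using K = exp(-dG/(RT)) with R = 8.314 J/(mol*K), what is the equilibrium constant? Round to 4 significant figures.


dG is in kJ/mol; multiply by 1000 to match R in J/(mol*K).
RT = 8.314 * 265 = 2203.21 J/mol
exponent = -dG*1000 / (RT) = -(-8.15*1000) / 2203.21 = 3.69914806
K = exp(3.69914806)
K = 40.41286, rounded to 4 significant figures:

40.41


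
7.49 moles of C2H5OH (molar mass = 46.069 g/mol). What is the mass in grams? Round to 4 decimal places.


mass = n * M
mass = 7.49 * 46.069
mass = 345.05681 g, rounded to 4 dp:

345.0568 g


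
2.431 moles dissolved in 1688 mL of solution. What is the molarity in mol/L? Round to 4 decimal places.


Convert volume to liters: V_L = V_mL / 1000.
V_L = 1688 / 1000 = 1.688 L
M = n / V_L = 2.431 / 1.688
M = 1.44016588 mol/L, rounded to 4 dp:

1.4402 mol/L


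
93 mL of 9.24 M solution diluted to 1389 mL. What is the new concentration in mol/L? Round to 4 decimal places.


Dilution: M1*V1 = M2*V2, solve for M2.
M2 = M1*V1 / V2
M2 = 9.24 * 93 / 1389
M2 = 859.32 / 1389
M2 = 0.61866091 mol/L, rounded to 4 dp:

0.6187 mol/L


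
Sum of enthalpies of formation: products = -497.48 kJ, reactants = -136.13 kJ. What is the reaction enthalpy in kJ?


dH_rxn = sum(dH_f products) - sum(dH_f reactants)
dH_rxn = -497.48 - (-136.13)
dH_rxn = -361.35 kJ:

-361.35 kJ


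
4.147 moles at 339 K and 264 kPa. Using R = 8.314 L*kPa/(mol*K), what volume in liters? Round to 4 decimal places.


PV = nRT, solve for V = nRT / P.
nRT = 4.147 * 8.314 * 339 = 11688.0956
V = 11688.0956 / 264
V = 44.27308939 L, rounded to 4 dp:

44.2731 L


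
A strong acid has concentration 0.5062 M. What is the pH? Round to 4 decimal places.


A strong acid dissociates completely, so [H+] equals the given concentration.
pH = -log10([H+]) = -log10(0.5062)
pH = 0.29567786, rounded to 4 dp:

0.2957


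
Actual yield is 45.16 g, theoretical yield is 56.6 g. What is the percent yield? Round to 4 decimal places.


% yield = 100 * actual / theoretical
% yield = 100 * 45.16 / 56.6
% yield = 79.78798587 %, rounded to 4 dp:

79.7880 %


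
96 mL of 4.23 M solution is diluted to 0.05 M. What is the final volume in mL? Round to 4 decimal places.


Dilution: M1*V1 = M2*V2, solve for V2.
V2 = M1*V1 / M2
V2 = 4.23 * 96 / 0.05
V2 = 406.08 / 0.05
V2 = 8121.6 mL, rounded to 4 dp:

8121.6000 mL


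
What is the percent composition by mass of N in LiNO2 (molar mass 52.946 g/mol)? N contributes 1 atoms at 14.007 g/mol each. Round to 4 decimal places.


pct = 100 * (n_elem * M_elem) / M_total
mass_contribution = 1 * 14.007 = 14.007 g/mol
pct = 100 * 14.007 / 52.946
pct = 26.4552563 %, rounded to 4 dp:

26.4553 %


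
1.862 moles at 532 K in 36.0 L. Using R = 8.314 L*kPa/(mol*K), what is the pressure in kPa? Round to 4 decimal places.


PV = nRT, solve for P = nRT / V.
nRT = 1.862 * 8.314 * 532 = 8235.7154
P = 8235.7154 / 36.0
P = 228.76987222 kPa, rounded to 4 dp:

228.7699 kPa


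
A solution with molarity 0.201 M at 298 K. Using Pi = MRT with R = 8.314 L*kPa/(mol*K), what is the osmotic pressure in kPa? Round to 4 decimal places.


Osmotic pressure (van't Hoff): Pi = M*R*T.
RT = 8.314 * 298 = 2477.572
Pi = 0.201 * 2477.572
Pi = 497.991972 kPa, rounded to 4 dp:

497.9920 kPa


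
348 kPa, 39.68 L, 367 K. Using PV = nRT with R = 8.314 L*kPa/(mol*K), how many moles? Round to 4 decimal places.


PV = nRT, solve for n = PV / (RT).
PV = 348 * 39.68 = 13808.64
RT = 8.314 * 367 = 3051.238
n = 13808.64 / 3051.238
n = 4.52558601 mol, rounded to 4 dp:

4.5256 mol


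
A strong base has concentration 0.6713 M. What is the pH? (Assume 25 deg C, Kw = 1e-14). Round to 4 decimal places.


A strong base dissociates completely, so [OH-] equals the given concentration.
pOH = -log10([OH-]) = -log10(0.6713) = 0.173083
pH = 14 - pOH = 14 - 0.173083
pH = 13.826917, rounded to 4 dp:

13.8269


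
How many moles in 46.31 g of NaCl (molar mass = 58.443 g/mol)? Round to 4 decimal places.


n = mass / M
n = 46.31 / 58.443
n = 0.79239601 mol, rounded to 4 dp:

0.7924 mol


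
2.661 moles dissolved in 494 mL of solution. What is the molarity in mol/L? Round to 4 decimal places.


Convert volume to liters: V_L = V_mL / 1000.
V_L = 494 / 1000 = 0.494 L
M = n / V_L = 2.661 / 0.494
M = 5.38663968 mol/L, rounded to 4 dp:

5.3866 mol/L


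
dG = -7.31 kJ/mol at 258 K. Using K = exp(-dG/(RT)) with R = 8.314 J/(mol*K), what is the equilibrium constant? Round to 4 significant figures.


dG is in kJ/mol; multiply by 1000 to match R in J/(mol*K).
RT = 8.314 * 258 = 2145.012 J/mol
exponent = -dG*1000 / (RT) = -(-7.31*1000) / 2145.012 = 3.40790634
K = exp(3.40790634)
K = 30.201945, rounded to 4 significant figures:

30.20


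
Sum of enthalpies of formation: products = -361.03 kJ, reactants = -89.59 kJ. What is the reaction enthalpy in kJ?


dH_rxn = sum(dH_f products) - sum(dH_f reactants)
dH_rxn = -361.03 - (-89.59)
dH_rxn = -271.44 kJ:

-271.44 kJ


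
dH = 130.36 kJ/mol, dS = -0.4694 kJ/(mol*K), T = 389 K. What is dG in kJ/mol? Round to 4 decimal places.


Gibbs: dG = dH - T*dS (consistent units, dS already in kJ/(mol*K)).
T*dS = 389 * -0.4694 = -182.5966
dG = 130.36 - (-182.5966)
dG = 312.9566 kJ/mol, rounded to 4 dp:

312.9566 kJ/mol


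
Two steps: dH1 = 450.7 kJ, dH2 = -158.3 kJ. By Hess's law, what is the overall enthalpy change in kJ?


Hess's law: enthalpy is a state function, so add the step enthalpies.
dH_total = dH1 + dH2 = 450.7 + (-158.3)
dH_total = 292.4 kJ:

292.40 kJ


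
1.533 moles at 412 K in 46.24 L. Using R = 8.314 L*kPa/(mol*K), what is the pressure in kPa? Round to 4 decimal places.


PV = nRT, solve for P = nRT / V.
nRT = 1.533 * 8.314 * 412 = 5251.0891
P = 5251.0891 / 46.24
P = 113.56161548 kPa, rounded to 4 dp:

113.5616 kPa


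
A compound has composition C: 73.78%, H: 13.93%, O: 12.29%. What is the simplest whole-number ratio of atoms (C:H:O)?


Assume 100 g of compound, divide each mass% by atomic mass to get moles, then normalize by the smallest to get a raw atom ratio.
Moles per 100 g: C: 73.78/12.011 = 6.1427, H: 13.93/1.008 = 13.8194, O: 12.29/15.999 = 0.7682
Raw ratio (divide by min = 0.7682): C: 7.997, H: 17.99, O: 1.0
Multiply by 1 to clear fractions: C: 7.997 ~= 8, H: 17.99 ~= 18, O: 1.0 ~= 1
Reduce by GCD to get the simplest whole-number ratio:

8:18:1


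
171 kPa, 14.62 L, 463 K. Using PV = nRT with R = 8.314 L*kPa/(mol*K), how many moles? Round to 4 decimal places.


PV = nRT, solve for n = PV / (RT).
PV = 171 * 14.62 = 2500.02
RT = 8.314 * 463 = 3849.382
n = 2500.02 / 3849.382
n = 0.6494601 mol, rounded to 4 dp:

0.6495 mol


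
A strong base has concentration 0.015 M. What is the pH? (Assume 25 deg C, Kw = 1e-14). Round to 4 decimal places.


A strong base dissociates completely, so [OH-] equals the given concentration.
pOH = -log10([OH-]) = -log10(0.015) = 1.823909
pH = 14 - pOH = 14 - 1.823909
pH = 12.176091, rounded to 4 dp:

12.1761


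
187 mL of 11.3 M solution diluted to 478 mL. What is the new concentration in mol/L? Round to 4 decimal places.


Dilution: M1*V1 = M2*V2, solve for M2.
M2 = M1*V1 / V2
M2 = 11.3 * 187 / 478
M2 = 2113.1 / 478
M2 = 4.4207113 mol/L, rounded to 4 dp:

4.4207 mol/L


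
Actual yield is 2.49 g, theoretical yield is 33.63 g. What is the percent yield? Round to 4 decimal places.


% yield = 100 * actual / theoretical
% yield = 100 * 2.49 / 33.63
% yield = 7.40410348 %, rounded to 4 dp:

7.4041 %


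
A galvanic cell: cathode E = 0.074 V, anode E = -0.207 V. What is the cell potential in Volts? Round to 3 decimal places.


Standard cell potential: E_cell = E_cathode - E_anode.
E_cell = 0.074 - (-0.207)
E_cell = 0.281 V, rounded to 3 dp:

0.281 V


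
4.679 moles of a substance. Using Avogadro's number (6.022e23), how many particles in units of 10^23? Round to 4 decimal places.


N = n * NA, then divide by 1e23 for the requested units.
N / 1e23 = n * 6.022
N / 1e23 = 4.679 * 6.022
N / 1e23 = 28.176938, rounded to 4 dp:

28.1769


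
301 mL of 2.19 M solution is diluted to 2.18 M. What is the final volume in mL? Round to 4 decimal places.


Dilution: M1*V1 = M2*V2, solve for V2.
V2 = M1*V1 / M2
V2 = 2.19 * 301 / 2.18
V2 = 659.19 / 2.18
V2 = 302.38073394 mL, rounded to 4 dp:

302.3807 mL


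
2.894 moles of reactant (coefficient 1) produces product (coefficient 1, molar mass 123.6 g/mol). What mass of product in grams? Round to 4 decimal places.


Use the coefficient ratio to convert reactant moles to product moles, then multiply by the product's molar mass.
moles_P = moles_R * (coeff_P / coeff_R) = 2.894 * (1/1) = 2.894
mass_P = moles_P * M_P = 2.894 * 123.6
mass_P = 357.6984 g, rounded to 4 dp:

357.6984 g


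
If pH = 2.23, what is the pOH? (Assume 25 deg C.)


At 25 deg C, pH + pOH = 14.
pOH = 14 - pH = 14 - 2.23
pOH = 11.77:

11.77


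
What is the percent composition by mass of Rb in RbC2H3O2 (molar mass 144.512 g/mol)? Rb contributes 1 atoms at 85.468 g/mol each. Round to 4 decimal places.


pct = 100 * (n_elem * M_elem) / M_total
mass_contribution = 1 * 85.468 = 85.468 g/mol
pct = 100 * 85.468 / 144.512
pct = 59.14249336 %, rounded to 4 dp:

59.1425 %


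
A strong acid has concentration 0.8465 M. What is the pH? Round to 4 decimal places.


A strong acid dissociates completely, so [H+] equals the given concentration.
pH = -log10([H+]) = -log10(0.8465)
pH = 0.07237304, rounded to 4 dp:

0.0724


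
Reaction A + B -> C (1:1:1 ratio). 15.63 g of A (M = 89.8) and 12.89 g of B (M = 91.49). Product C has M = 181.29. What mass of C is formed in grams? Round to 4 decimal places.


Find moles of each reactant; the smaller value is the limiting reagent in a 1:1:1 reaction, so moles_C equals moles of the limiter.
n_A = mass_A / M_A = 15.63 / 89.8 = 0.174053 mol
n_B = mass_B / M_B = 12.89 / 91.49 = 0.14089 mol
Limiting reagent: B (smaller), n_limiting = 0.14089 mol
mass_C = n_limiting * M_C = 0.14089 * 181.29
mass_C = 25.5419481 g, rounded to 4 dp:

25.5419 g


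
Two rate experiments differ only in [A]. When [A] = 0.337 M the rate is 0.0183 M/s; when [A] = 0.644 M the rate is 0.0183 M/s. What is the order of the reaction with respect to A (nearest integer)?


Rate is proportional to [A]^n, so rate2/rate1 = ([A]2/[A]1)^n. Take logs to solve for n.
rate2/rate1 = 0.0183 / 0.0183 = 1.0
[A]2/[A]1 = 0.644 / 0.337 = 1.911
n = ln(1.0) / ln(1.911) = 0.0
Nearest integer order:

0


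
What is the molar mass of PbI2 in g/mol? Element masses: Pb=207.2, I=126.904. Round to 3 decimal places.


M = sum(count * atomic_mass) over atoms.
M = 1*207.2 + 2*126.904
M = 207.2 + 253.808
M = 461.008 g/mol, rounded to 3 dp:

461.008 g/mol


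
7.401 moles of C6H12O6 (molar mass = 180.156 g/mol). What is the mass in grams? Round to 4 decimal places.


mass = n * M
mass = 7.401 * 180.156
mass = 1333.334556 g, rounded to 4 dp:

1333.3346 g


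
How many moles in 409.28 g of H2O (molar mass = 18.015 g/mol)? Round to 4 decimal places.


n = mass / M
n = 409.28 / 18.015
n = 22.71884541 mol, rounded to 4 dp:

22.7188 mol


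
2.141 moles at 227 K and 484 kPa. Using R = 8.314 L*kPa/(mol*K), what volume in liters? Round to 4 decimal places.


PV = nRT, solve for V = nRT / P.
nRT = 2.141 * 8.314 * 227 = 4040.6622
V = 4040.6622 / 484
V = 8.34847562 L, rounded to 4 dp:

8.3485 L


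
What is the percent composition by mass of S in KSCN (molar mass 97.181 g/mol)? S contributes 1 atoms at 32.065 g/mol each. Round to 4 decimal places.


pct = 100 * (n_elem * M_elem) / M_total
mass_contribution = 1 * 32.065 = 32.065 g/mol
pct = 100 * 32.065 / 97.181
pct = 32.99513279 %, rounded to 4 dp:

32.9951 %


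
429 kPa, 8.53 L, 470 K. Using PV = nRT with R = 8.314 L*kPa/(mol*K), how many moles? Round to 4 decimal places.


PV = nRT, solve for n = PV / (RT).
PV = 429 * 8.53 = 3659.37
RT = 8.314 * 470 = 3907.58
n = 3659.37 / 3907.58
n = 0.93647987 mol, rounded to 4 dp:

0.9365 mol


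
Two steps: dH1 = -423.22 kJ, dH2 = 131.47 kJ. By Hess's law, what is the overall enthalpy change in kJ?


Hess's law: enthalpy is a state function, so add the step enthalpies.
dH_total = dH1 + dH2 = -423.22 + (131.47)
dH_total = -291.75 kJ:

-291.75 kJ


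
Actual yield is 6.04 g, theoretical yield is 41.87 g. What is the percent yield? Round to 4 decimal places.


% yield = 100 * actual / theoretical
% yield = 100 * 6.04 / 41.87
% yield = 14.42560306 %, rounded to 4 dp:

14.4256 %


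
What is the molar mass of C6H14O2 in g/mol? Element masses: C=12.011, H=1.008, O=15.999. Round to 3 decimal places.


M = sum(count * atomic_mass) over atoms.
M = 6*12.011 + 14*1.008 + 2*15.999
M = 72.066 + 14.112 + 31.998
M = 118.176 g/mol, rounded to 3 dp:

118.176 g/mol


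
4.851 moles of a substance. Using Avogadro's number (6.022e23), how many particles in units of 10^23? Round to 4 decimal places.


N = n * NA, then divide by 1e23 for the requested units.
N / 1e23 = n * 6.022
N / 1e23 = 4.851 * 6.022
N / 1e23 = 29.212722, rounded to 4 dp:

29.2127


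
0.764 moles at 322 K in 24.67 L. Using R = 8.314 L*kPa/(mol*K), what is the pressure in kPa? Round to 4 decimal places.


PV = nRT, solve for P = nRT / V.
nRT = 0.764 * 8.314 * 322 = 2045.3105
P = 2045.3105 / 24.67
P = 82.90678962 kPa, rounded to 4 dp:

82.9068 kPa


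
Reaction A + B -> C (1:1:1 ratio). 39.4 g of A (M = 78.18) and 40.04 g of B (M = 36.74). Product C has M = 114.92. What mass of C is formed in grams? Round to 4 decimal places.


Find moles of each reactant; the smaller value is the limiting reagent in a 1:1:1 reaction, so moles_C equals moles of the limiter.
n_A = mass_A / M_A = 39.4 / 78.18 = 0.503965 mol
n_B = mass_B / M_B = 40.04 / 36.74 = 1.08982 mol
Limiting reagent: A (smaller), n_limiting = 0.503965 mol
mass_C = n_limiting * M_C = 0.503965 * 114.92
mass_C = 57.9156578 g, rounded to 4 dp:

57.9157 g


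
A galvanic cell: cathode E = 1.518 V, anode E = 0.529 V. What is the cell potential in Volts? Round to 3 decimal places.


Standard cell potential: E_cell = E_cathode - E_anode.
E_cell = 1.518 - (0.529)
E_cell = 0.989 V, rounded to 3 dp:

0.989 V


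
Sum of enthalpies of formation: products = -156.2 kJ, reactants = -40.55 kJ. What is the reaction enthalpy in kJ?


dH_rxn = sum(dH_f products) - sum(dH_f reactants)
dH_rxn = -156.2 - (-40.55)
dH_rxn = -115.65 kJ:

-115.65 kJ


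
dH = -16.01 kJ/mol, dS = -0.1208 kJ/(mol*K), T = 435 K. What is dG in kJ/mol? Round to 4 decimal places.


Gibbs: dG = dH - T*dS (consistent units, dS already in kJ/(mol*K)).
T*dS = 435 * -0.1208 = -52.548
dG = -16.01 - (-52.548)
dG = 36.538 kJ/mol, rounded to 4 dp:

36.5380 kJ/mol


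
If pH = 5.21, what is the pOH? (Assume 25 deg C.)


At 25 deg C, pH + pOH = 14.
pOH = 14 - pH = 14 - 5.21
pOH = 8.79:

8.79


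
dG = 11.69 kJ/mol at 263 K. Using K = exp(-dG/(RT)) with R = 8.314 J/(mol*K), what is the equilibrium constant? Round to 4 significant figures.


dG is in kJ/mol; multiply by 1000 to match R in J/(mol*K).
RT = 8.314 * 263 = 2186.582 J/mol
exponent = -dG*1000 / (RT) = -(11.69*1000) / 2186.582 = -5.34624359
K = exp(-5.34624359)
K = 0.0047660205, rounded to 4 significant figures:

0.004766


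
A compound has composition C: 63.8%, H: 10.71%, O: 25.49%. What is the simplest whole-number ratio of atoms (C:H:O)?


Assume 100 g of compound, divide each mass% by atomic mass to get moles, then normalize by the smallest to get a raw atom ratio.
Moles per 100 g: C: 63.8/12.011 = 5.3118, H: 10.71/1.008 = 10.625, O: 25.49/15.999 = 1.5932
Raw ratio (divide by min = 1.5932): C: 3.334, H: 6.669, O: 1.0
Multiply by 3 to clear fractions: C: 10.002 ~= 10, H: 20.007 ~= 20, O: 3.0 ~= 3
Reduce by GCD to get the simplest whole-number ratio:

10:20:3


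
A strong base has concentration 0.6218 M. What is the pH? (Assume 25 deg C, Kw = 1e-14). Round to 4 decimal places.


A strong base dissociates completely, so [OH-] equals the given concentration.
pOH = -log10([OH-]) = -log10(0.6218) = 0.206349
pH = 14 - pOH = 14 - 0.206349
pH = 13.793651, rounded to 4 dp:

13.7937


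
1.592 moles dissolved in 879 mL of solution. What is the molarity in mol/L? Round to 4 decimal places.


Convert volume to liters: V_L = V_mL / 1000.
V_L = 879 / 1000 = 0.879 L
M = n / V_L = 1.592 / 0.879
M = 1.81114903 mol/L, rounded to 4 dp:

1.8111 mol/L


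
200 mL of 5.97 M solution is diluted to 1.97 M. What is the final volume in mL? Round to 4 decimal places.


Dilution: M1*V1 = M2*V2, solve for V2.
V2 = M1*V1 / M2
V2 = 5.97 * 200 / 1.97
V2 = 1194.0 / 1.97
V2 = 606.09137056 mL, rounded to 4 dp:

606.0914 mL


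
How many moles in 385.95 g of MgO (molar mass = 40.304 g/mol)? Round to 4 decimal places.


n = mass / M
n = 385.95 / 40.304
n = 9.57597261 mol, rounded to 4 dp:

9.5760 mol


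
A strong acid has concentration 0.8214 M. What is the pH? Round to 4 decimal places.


A strong acid dissociates completely, so [H+] equals the given concentration.
pH = -log10([H+]) = -log10(0.8214)
pH = 0.0854453, rounded to 4 dp:

0.0854


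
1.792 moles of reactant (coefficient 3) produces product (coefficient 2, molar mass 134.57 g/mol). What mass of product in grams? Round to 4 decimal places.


Use the coefficient ratio to convert reactant moles to product moles, then multiply by the product's molar mass.
moles_P = moles_R * (coeff_P / coeff_R) = 1.792 * (2/3) = 1.194667
mass_P = moles_P * M_P = 1.194667 * 134.57
mass_P = 160.76633819 g, rounded to 4 dp:

160.7663 g


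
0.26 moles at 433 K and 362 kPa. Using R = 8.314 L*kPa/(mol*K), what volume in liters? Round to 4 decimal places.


PV = nRT, solve for V = nRT / P.
nRT = 0.26 * 8.314 * 433 = 935.9901
V = 935.9901 / 362
V = 2.58560801 L, rounded to 4 dp:

2.5856 L


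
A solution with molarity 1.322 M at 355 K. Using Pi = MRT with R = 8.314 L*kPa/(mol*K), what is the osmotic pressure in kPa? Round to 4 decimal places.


Osmotic pressure (van't Hoff): Pi = M*R*T.
RT = 8.314 * 355 = 2951.47
Pi = 1.322 * 2951.47
Pi = 3901.84334 kPa, rounded to 4 dp:

3901.8433 kPa


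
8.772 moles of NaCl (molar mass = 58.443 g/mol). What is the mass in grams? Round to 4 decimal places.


mass = n * M
mass = 8.772 * 58.443
mass = 512.661996 g, rounded to 4 dp:

512.6620 g


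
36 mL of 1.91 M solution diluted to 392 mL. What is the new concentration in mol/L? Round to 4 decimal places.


Dilution: M1*V1 = M2*V2, solve for M2.
M2 = M1*V1 / V2
M2 = 1.91 * 36 / 392
M2 = 68.76 / 392
M2 = 0.17540816 mol/L, rounded to 4 dp:

0.1754 mol/L


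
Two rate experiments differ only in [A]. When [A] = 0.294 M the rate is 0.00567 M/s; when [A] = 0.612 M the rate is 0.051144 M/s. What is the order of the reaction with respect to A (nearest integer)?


Rate is proportional to [A]^n, so rate2/rate1 = ([A]2/[A]1)^n. Take logs to solve for n.
rate2/rate1 = 0.051144 / 0.00567 = 9.0201
[A]2/[A]1 = 0.612 / 0.294 = 2.0816
n = ln(9.0201) / ln(2.0816) = 3.0
Nearest integer order:

3


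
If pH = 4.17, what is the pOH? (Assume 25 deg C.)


At 25 deg C, pH + pOH = 14.
pOH = 14 - pH = 14 - 4.17
pOH = 9.83:

9.83


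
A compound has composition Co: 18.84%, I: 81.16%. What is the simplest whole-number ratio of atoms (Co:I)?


Assume 100 g of compound, divide each mass% by atomic mass to get moles, then normalize by the smallest to get a raw atom ratio.
Moles per 100 g: Co: 18.84/58.933 = 0.3197, I: 81.16/126.904 = 0.6395
Raw ratio (divide by min = 0.3197): Co: 1.0, I: 2.001
Multiply by 1 to clear fractions: Co: 1.0 ~= 1, I: 2.001 ~= 2
Reduce by GCD to get the simplest whole-number ratio:

1:2


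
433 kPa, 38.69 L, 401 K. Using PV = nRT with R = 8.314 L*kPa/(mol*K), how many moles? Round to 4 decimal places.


PV = nRT, solve for n = PV / (RT).
PV = 433 * 38.69 = 16752.77
RT = 8.314 * 401 = 3333.914
n = 16752.77 / 3333.914
n = 5.02495565 mol, rounded to 4 dp:

5.0250 mol


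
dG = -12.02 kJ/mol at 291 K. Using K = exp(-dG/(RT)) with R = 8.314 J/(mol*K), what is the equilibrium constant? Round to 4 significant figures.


dG is in kJ/mol; multiply by 1000 to match R in J/(mol*K).
RT = 8.314 * 291 = 2419.374 J/mol
exponent = -dG*1000 / (RT) = -(-12.02*1000) / 2419.374 = 4.96822732
K = exp(4.96822732)
K = 143.7718, rounded to 4 significant figures:

143.8


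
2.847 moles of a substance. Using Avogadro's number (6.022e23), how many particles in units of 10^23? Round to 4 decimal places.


N = n * NA, then divide by 1e23 for the requested units.
N / 1e23 = n * 6.022
N / 1e23 = 2.847 * 6.022
N / 1e23 = 17.144634, rounded to 4 dp:

17.1446


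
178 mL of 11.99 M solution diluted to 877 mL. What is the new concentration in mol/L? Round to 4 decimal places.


Dilution: M1*V1 = M2*V2, solve for M2.
M2 = M1*V1 / V2
M2 = 11.99 * 178 / 877
M2 = 2134.22 / 877
M2 = 2.43354618 mol/L, rounded to 4 dp:

2.4335 mol/L


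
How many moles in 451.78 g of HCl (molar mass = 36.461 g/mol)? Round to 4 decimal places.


n = mass / M
n = 451.78 / 36.461
n = 12.3907737 mol, rounded to 4 dp:

12.3908 mol


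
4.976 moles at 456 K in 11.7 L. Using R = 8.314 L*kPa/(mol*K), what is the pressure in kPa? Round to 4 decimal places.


PV = nRT, solve for P = nRT / V.
nRT = 4.976 * 8.314 * 456 = 18864.9316
P = 18864.9316 / 11.7
P = 1612.38731624 kPa, rounded to 4 dp:

1612.3873 kPa


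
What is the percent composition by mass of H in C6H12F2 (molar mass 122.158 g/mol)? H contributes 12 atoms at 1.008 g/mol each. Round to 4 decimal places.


pct = 100 * (n_elem * M_elem) / M_total
mass_contribution = 12 * 1.008 = 12.096 g/mol
pct = 100 * 12.096 / 122.158
pct = 9.90193029 %, rounded to 4 dp:

9.9019 %


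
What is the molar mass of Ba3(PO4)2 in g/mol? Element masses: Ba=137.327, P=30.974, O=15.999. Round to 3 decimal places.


M = sum(count * atomic_mass) over atoms.
M = 3*137.327 + 2*30.974 + 8*15.999
M = 411.981 + 61.948 + 127.992
M = 601.921 g/mol, rounded to 3 dp:

601.921 g/mol


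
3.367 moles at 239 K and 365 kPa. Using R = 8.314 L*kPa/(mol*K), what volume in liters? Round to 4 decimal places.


PV = nRT, solve for V = nRT / P.
nRT = 3.367 * 8.314 * 239 = 6690.3839
V = 6690.3839 / 365
V = 18.3298189 L, rounded to 4 dp:

18.3298 L


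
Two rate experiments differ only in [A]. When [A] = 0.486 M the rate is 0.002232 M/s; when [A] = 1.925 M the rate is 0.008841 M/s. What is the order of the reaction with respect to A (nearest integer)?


Rate is proportional to [A]^n, so rate2/rate1 = ([A]2/[A]1)^n. Take logs to solve for n.
rate2/rate1 = 0.008841 / 0.002232 = 3.961
[A]2/[A]1 = 1.925 / 0.486 = 3.9609
n = ln(3.961) / ln(3.9609) = 1.0
Nearest integer order:

1


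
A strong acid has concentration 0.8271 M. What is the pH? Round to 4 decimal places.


A strong acid dissociates completely, so [H+] equals the given concentration.
pH = -log10([H+]) = -log10(0.8271)
pH = 0.08244198, rounded to 4 dp:

0.0824


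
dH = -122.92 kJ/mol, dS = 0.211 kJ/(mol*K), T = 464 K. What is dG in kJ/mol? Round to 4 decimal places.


Gibbs: dG = dH - T*dS (consistent units, dS already in kJ/(mol*K)).
T*dS = 464 * 0.211 = 97.904
dG = -122.92 - (97.904)
dG = -220.824 kJ/mol, rounded to 4 dp:

-220.8240 kJ/mol


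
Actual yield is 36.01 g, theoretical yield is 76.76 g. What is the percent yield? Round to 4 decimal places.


% yield = 100 * actual / theoretical
% yield = 100 * 36.01 / 76.76
% yield = 46.9124544 %, rounded to 4 dp:

46.9125 %


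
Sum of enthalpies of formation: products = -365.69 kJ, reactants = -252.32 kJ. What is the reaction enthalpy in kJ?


dH_rxn = sum(dH_f products) - sum(dH_f reactants)
dH_rxn = -365.69 - (-252.32)
dH_rxn = -113.37 kJ:

-113.37 kJ


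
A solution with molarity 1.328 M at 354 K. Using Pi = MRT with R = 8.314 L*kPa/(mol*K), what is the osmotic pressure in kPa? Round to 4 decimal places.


Osmotic pressure (van't Hoff): Pi = M*R*T.
RT = 8.314 * 354 = 2943.156
Pi = 1.328 * 2943.156
Pi = 3908.511168 kPa, rounded to 4 dp:

3908.5112 kPa


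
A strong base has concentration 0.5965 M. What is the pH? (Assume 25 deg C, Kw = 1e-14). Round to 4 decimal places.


A strong base dissociates completely, so [OH-] equals the given concentration.
pOH = -log10([OH-]) = -log10(0.5965) = 0.22439
pH = 14 - pOH = 14 - 0.22439
pH = 13.77561, rounded to 4 dp:

13.7756


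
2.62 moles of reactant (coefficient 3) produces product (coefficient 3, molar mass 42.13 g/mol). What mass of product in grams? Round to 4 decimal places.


Use the coefficient ratio to convert reactant moles to product moles, then multiply by the product's molar mass.
moles_P = moles_R * (coeff_P / coeff_R) = 2.62 * (3/3) = 2.62
mass_P = moles_P * M_P = 2.62 * 42.13
mass_P = 110.3806 g, rounded to 4 dp:

110.3806 g


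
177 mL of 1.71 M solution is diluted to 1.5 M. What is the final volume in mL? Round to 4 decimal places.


Dilution: M1*V1 = M2*V2, solve for V2.
V2 = M1*V1 / M2
V2 = 1.71 * 177 / 1.5
V2 = 302.67 / 1.5
V2 = 201.78 mL, rounded to 4 dp:

201.7800 mL


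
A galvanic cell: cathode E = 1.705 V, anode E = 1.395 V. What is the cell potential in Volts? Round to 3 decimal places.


Standard cell potential: E_cell = E_cathode - E_anode.
E_cell = 1.705 - (1.395)
E_cell = 0.31 V, rounded to 3 dp:

0.310 V


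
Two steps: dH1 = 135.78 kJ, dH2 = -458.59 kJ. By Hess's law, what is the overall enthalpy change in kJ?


Hess's law: enthalpy is a state function, so add the step enthalpies.
dH_total = dH1 + dH2 = 135.78 + (-458.59)
dH_total = -322.81 kJ:

-322.81 kJ


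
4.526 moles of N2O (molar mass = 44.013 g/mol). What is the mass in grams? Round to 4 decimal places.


mass = n * M
mass = 4.526 * 44.013
mass = 199.202838 g, rounded to 4 dp:

199.2028 g


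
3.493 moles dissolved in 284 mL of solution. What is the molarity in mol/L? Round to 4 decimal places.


Convert volume to liters: V_L = V_mL / 1000.
V_L = 284 / 1000 = 0.284 L
M = n / V_L = 3.493 / 0.284
M = 12.29929577 mol/L, rounded to 4 dp:

12.2993 mol/L


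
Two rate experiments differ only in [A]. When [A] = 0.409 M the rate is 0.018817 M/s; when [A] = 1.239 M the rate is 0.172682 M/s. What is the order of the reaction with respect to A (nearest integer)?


Rate is proportional to [A]^n, so rate2/rate1 = ([A]2/[A]1)^n. Take logs to solve for n.
rate2/rate1 = 0.172682 / 0.018817 = 9.1769
[A]2/[A]1 = 1.239 / 0.409 = 3.0293
n = ln(9.1769) / ln(3.0293) = 2.0
Nearest integer order:

2


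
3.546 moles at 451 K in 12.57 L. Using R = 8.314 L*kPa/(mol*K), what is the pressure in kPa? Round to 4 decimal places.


PV = nRT, solve for P = nRT / V.
nRT = 3.546 * 8.314 * 451 = 13296.1312
P = 13296.1312 / 12.57
P = 1057.7670008 kPa, rounded to 4 dp:

1057.7670 kPa


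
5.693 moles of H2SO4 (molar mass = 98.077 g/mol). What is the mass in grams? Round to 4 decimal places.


mass = n * M
mass = 5.693 * 98.077
mass = 558.352361 g, rounded to 4 dp:

558.3524 g


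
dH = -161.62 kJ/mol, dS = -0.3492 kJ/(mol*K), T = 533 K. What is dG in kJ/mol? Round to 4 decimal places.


Gibbs: dG = dH - T*dS (consistent units, dS already in kJ/(mol*K)).
T*dS = 533 * -0.3492 = -186.1236
dG = -161.62 - (-186.1236)
dG = 24.5036 kJ/mol, rounded to 4 dp:

24.5036 kJ/mol


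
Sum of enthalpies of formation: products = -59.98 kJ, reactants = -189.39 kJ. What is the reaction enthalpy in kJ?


dH_rxn = sum(dH_f products) - sum(dH_f reactants)
dH_rxn = -59.98 - (-189.39)
dH_rxn = 129.41 kJ:

129.41 kJ


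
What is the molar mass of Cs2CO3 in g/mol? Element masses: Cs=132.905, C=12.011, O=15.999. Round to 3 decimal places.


M = sum(count * atomic_mass) over atoms.
M = 2*132.905 + 1*12.011 + 3*15.999
M = 265.81 + 12.011 + 47.997
M = 325.818 g/mol, rounded to 3 dp:

325.818 g/mol


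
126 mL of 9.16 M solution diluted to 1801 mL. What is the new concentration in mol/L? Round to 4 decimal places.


Dilution: M1*V1 = M2*V2, solve for M2.
M2 = M1*V1 / V2
M2 = 9.16 * 126 / 1801
M2 = 1154.16 / 1801
M2 = 0.64084398 mol/L, rounded to 4 dp:

0.6408 mol/L


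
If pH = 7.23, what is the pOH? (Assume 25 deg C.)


At 25 deg C, pH + pOH = 14.
pOH = 14 - pH = 14 - 7.23
pOH = 6.77:

6.77


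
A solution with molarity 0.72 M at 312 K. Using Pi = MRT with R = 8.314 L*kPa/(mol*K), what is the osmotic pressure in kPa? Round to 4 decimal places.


Osmotic pressure (van't Hoff): Pi = M*R*T.
RT = 8.314 * 312 = 2593.968
Pi = 0.72 * 2593.968
Pi = 1867.65696 kPa, rounded to 4 dp:

1867.6570 kPa


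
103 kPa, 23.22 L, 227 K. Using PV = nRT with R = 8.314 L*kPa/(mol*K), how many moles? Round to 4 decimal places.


PV = nRT, solve for n = PV / (RT).
PV = 103 * 23.22 = 2391.66
RT = 8.314 * 227 = 1887.278
n = 2391.66 / 1887.278
n = 1.26725368 mol, rounded to 4 dp:

1.2673 mol


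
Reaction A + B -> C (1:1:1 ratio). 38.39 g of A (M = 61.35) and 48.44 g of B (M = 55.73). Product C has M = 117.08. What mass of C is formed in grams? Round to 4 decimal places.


Find moles of each reactant; the smaller value is the limiting reagent in a 1:1:1 reaction, so moles_C equals moles of the limiter.
n_A = mass_A / M_A = 38.39 / 61.35 = 0.625754 mol
n_B = mass_B / M_B = 48.44 / 55.73 = 0.869191 mol
Limiting reagent: A (smaller), n_limiting = 0.625754 mol
mass_C = n_limiting * M_C = 0.625754 * 117.08
mass_C = 73.26327832 g, rounded to 4 dp:

73.2633 g


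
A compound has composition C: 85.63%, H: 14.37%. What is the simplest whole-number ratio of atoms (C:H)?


Assume 100 g of compound, divide each mass% by atomic mass to get moles, then normalize by the smallest to get a raw atom ratio.
Moles per 100 g: C: 85.63/12.011 = 7.1293, H: 14.37/1.008 = 14.256
Raw ratio (divide by min = 7.1293): C: 1.0, H: 2.0
Multiply by 1 to clear fractions: C: 1.0 ~= 1, H: 2.0 ~= 2
Reduce by GCD to get the simplest whole-number ratio:

1:2


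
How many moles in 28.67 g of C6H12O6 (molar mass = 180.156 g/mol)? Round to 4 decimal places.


n = mass / M
n = 28.67 / 180.156
n = 0.15913986 mol, rounded to 4 dp:

0.1591 mol


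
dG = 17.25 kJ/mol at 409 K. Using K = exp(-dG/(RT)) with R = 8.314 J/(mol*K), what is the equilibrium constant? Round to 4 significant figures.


dG is in kJ/mol; multiply by 1000 to match R in J/(mol*K).
RT = 8.314 * 409 = 3400.426 J/mol
exponent = -dG*1000 / (RT) = -(17.25*1000) / 3400.426 = -5.07289381
K = exp(-5.07289381)
K = 0.0062642663, rounded to 4 significant figures:

0.006264


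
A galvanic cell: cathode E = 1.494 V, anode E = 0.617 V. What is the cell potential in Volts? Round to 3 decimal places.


Standard cell potential: E_cell = E_cathode - E_anode.
E_cell = 1.494 - (0.617)
E_cell = 0.877 V, rounded to 3 dp:

0.877 V


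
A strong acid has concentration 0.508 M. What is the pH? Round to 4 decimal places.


A strong acid dissociates completely, so [H+] equals the given concentration.
pH = -log10([H+]) = -log10(0.508)
pH = 0.29413629, rounded to 4 dp:

0.2941


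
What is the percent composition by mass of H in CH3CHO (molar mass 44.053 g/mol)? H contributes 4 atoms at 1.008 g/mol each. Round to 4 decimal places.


pct = 100 * (n_elem * M_elem) / M_total
mass_contribution = 4 * 1.008 = 4.032 g/mol
pct = 100 * 4.032 / 44.053
pct = 9.15261163 %, rounded to 4 dp:

9.1526 %


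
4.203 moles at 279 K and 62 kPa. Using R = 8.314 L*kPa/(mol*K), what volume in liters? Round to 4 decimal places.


PV = nRT, solve for V = nRT / P.
nRT = 4.203 * 8.314 * 279 = 9749.304
V = 9749.304 / 62
V = 157.24683871 L, rounded to 4 dp:

157.2468 L


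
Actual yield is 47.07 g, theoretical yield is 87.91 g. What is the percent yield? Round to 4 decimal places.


% yield = 100 * actual / theoretical
% yield = 100 * 47.07 / 87.91
% yield = 53.54339666 %, rounded to 4 dp:

53.5434 %


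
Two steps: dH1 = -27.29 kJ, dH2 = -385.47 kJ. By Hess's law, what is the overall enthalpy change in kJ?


Hess's law: enthalpy is a state function, so add the step enthalpies.
dH_total = dH1 + dH2 = -27.29 + (-385.47)
dH_total = -412.76 kJ:

-412.76 kJ


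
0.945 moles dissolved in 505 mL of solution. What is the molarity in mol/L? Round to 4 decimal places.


Convert volume to liters: V_L = V_mL / 1000.
V_L = 505 / 1000 = 0.505 L
M = n / V_L = 0.945 / 0.505
M = 1.87128713 mol/L, rounded to 4 dp:

1.8713 mol/L


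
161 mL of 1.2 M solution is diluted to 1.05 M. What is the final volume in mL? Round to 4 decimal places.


Dilution: M1*V1 = M2*V2, solve for V2.
V2 = M1*V1 / M2
V2 = 1.2 * 161 / 1.05
V2 = 193.2 / 1.05
V2 = 184.0 mL, rounded to 4 dp:

184.0000 mL


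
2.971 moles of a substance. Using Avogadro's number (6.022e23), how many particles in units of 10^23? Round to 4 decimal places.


N = n * NA, then divide by 1e23 for the requested units.
N / 1e23 = n * 6.022
N / 1e23 = 2.971 * 6.022
N / 1e23 = 17.891362, rounded to 4 dp:

17.8914


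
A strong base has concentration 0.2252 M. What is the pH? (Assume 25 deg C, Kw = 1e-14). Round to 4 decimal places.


A strong base dissociates completely, so [OH-] equals the given concentration.
pOH = -log10([OH-]) = -log10(0.2252) = 0.647432
pH = 14 - pOH = 14 - 0.647432
pH = 13.352568, rounded to 4 dp:

13.3526


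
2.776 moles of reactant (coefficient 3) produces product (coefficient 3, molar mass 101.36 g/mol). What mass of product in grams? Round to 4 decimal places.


Use the coefficient ratio to convert reactant moles to product moles, then multiply by the product's molar mass.
moles_P = moles_R * (coeff_P / coeff_R) = 2.776 * (3/3) = 2.776
mass_P = moles_P * M_P = 2.776 * 101.36
mass_P = 281.37536 g, rounded to 4 dp:

281.3754 g


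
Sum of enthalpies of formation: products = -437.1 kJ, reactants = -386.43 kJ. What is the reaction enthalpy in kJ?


dH_rxn = sum(dH_f products) - sum(dH_f reactants)
dH_rxn = -437.1 - (-386.43)
dH_rxn = -50.67 kJ:

-50.67 kJ


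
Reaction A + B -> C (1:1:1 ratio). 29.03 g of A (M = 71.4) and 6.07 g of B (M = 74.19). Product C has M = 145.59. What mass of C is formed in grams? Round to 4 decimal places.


Find moles of each reactant; the smaller value is the limiting reagent in a 1:1:1 reaction, so moles_C equals moles of the limiter.
n_A = mass_A / M_A = 29.03 / 71.4 = 0.406583 mol
n_B = mass_B / M_B = 6.07 / 74.19 = 0.081817 mol
Limiting reagent: B (smaller), n_limiting = 0.081817 mol
mass_C = n_limiting * M_C = 0.081817 * 145.59
mass_C = 11.91173703 g, rounded to 4 dp:

11.9117 g


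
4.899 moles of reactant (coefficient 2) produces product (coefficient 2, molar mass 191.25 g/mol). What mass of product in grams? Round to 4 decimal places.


Use the coefficient ratio to convert reactant moles to product moles, then multiply by the product's molar mass.
moles_P = moles_R * (coeff_P / coeff_R) = 4.899 * (2/2) = 4.899
mass_P = moles_P * M_P = 4.899 * 191.25
mass_P = 936.93375 g, rounded to 4 dp:

936.9338 g


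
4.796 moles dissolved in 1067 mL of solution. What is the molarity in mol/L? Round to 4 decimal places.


Convert volume to liters: V_L = V_mL / 1000.
V_L = 1067 / 1000 = 1.067 L
M = n / V_L = 4.796 / 1.067
M = 4.49484536 mol/L, rounded to 4 dp:

4.4948 mol/L


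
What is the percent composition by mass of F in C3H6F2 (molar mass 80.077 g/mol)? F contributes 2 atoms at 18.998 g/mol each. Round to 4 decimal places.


pct = 100 * (n_elem * M_elem) / M_total
mass_contribution = 2 * 18.998 = 37.996 g/mol
pct = 100 * 37.996 / 80.077
pct = 47.44933002 %, rounded to 4 dp:

47.4493 %


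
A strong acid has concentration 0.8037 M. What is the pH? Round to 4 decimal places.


A strong acid dissociates completely, so [H+] equals the given concentration.
pH = -log10([H+]) = -log10(0.8037)
pH = 0.09490603, rounded to 4 dp:

0.0949


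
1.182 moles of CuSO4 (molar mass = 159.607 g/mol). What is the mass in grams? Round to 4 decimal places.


mass = n * M
mass = 1.182 * 159.607
mass = 188.655474 g, rounded to 4 dp:

188.6555 g
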